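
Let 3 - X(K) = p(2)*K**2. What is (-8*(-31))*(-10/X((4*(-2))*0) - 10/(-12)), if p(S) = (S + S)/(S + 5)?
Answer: -620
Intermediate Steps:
p(S) = 2*S/(5 + S) (p(S) = (2*S)/(5 + S) = 2*S/(5 + S))
X(K) = 3 - 4*K**2/7 (X(K) = 3 - 2*2/(5 + 2)*K**2 = 3 - 2*2/7*K**2 = 3 - 2*2*(1/7)*K**2 = 3 - 4*K**2/7)
(-8*(-31))*(-10/X((4*(-2))*0) - 10/(-12)) = (-8*(-31))*(-10/(3 - 4*((4*(-2))*0)**2/7) - 10/(-12)) = 248*(-10/(3 - 4*(-8*0)**2/7) - 10*(-1/12)) = 248*(-10/(3 - 4/7*0**2) + 5/6) = 248*(-10/(3 - 4/7*0) + 5/6) = 248*(-10/(3 + 0) + 5/6) = 248*(-10/3 + 5/6) = 248*(-5/2) = -620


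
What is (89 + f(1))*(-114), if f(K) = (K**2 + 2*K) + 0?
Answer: -10488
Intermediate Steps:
f(K) = K**2 + 2*K
(89 + f(1))*(-114) = (89 + 1*(2 + 1))*(-114) = (89 + 1*3)*(-114) = (89 + 3)*(-114) = 92*(-114) = -10488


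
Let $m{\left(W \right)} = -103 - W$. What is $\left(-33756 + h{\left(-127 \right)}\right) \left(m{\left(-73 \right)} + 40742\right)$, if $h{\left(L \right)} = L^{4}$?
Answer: $10589634350120$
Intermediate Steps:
$\left(-33756 + h{\left(-127 \right)}\right) \left(m{\left(-73 \right)} + 40742\right) = \left(-33756 + \left(-127\right)^{4}\right) \left(\left(-103 - -73\right) + 40742\right) = \left(-33756 + 260144641\right) \left(\left(-103 + 73\right) + 40742\right) = 260110885 \left(-30 + 40742\right) = 260110885 \cdot 40712 = 10589634350120$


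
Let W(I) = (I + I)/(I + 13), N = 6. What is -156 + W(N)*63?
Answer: -2208/19 ≈ -116.21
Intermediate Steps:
W(I) = 2*I/(13 + I) (W(I) = (2*I)/(13 + I) = 2*I/(13 + I))
-156 + W(N)*63 = -156 + (2*6/(13 + 6))*63 = -156 + (2*6/19)*63 = -156 + (2*6*(1/19))*63 = -156 + (12/19)*63 = -156 + 756/19 = -2208/19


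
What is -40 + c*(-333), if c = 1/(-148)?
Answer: -151/4 ≈ -37.750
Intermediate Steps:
c = -1/148 ≈ -0.0067568
-40 + c*(-333) = -40 - 1/148*(-333) = -40 + 9/4 = -151/4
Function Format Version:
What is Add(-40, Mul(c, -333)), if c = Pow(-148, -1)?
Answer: Rational(-151, 4) ≈ -37.750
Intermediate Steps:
c = Rational(-1, 148) ≈ -0.0067568
Add(-40, Mul(c, -333)) = Add(-40, Mul(Rational(-1, 148), -333)) = Add(-40, Rational(9, 4)) = Rational(-151, 4)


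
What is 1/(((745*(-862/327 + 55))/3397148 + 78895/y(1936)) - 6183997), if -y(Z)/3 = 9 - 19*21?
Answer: -43323828444/267911503232594989 ≈ -1.6171e-7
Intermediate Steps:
y(Z) = 1170 (y(Z) = -3*(9 - 19*21) = -3*(9 - 399) = -3*(-390) = 1170)
1/(((745*(-862/327 + 55))/3397148 + 78895/y(1936)) - 6183997) = 1/(((745*(-862/327 + 55))/3397148 + 78895/1170) - 6183997) = 1/(((745*(-862*1/327 + 55))*(1/3397148) + 78895*(1/1170)) - 6183997) = 1/(((745*(-862/327 + 55))*(1/3397148) + 15779/234) - 6183997) = 1/(((745*(17123/327))*(1/3397148) + 15779/234) - 6183997) = 1/(((12756635/327)*(1/3397148) + 15779/234) - 6183997) = 1/((12756635/1110867396 + 15779/234) - 6183997) = 1/(2921893615679/43323828444 - 6183997) = 1/(-267911503232594989/43323828444) = -43323828444/267911503232594989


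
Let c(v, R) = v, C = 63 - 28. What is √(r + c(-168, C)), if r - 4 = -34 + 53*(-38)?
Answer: 2*I*√553 ≈ 47.032*I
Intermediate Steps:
C = 35
r = -2044 (r = 4 + (-34 + 53*(-38)) = 4 + (-34 - 2014) = 4 - 2048 = -2044)
√(r + c(-168, C)) = √(-2044 - 168) = √(-2212) = 2*I*√553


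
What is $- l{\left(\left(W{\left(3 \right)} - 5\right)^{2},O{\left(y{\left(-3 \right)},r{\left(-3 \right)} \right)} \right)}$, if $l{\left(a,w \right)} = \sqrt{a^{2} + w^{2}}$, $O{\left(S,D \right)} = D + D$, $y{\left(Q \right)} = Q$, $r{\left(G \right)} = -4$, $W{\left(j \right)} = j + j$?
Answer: $- \sqrt{65} \approx -8.0623$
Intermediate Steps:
$W{\left(j \right)} = 2 j$
$O{\left(S,D \right)} = 2 D$
$- l{\left(\left(W{\left(3 \right)} - 5\right)^{2},O{\left(y{\left(-3 \right)},r{\left(-3 \right)} \right)} \right)} = - \sqrt{\left(\left(2 \cdot 3 - 5\right)^{2}\right)^{2} + \left(2 \left(-4\right)\right)^{2}} = - \sqrt{\left(\left(6 - 5\right)^{2}\right)^{2} + \left(-8\right)^{2}} = - \sqrt{\left(1^{2}\right)^{2} + 64} = - \sqrt{1^{2} + 64} = - \sqrt{1 + 64} = - \sqrt{65}$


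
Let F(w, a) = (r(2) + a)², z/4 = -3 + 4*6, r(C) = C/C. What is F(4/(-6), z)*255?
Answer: 1842375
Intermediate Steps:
r(C) = 1
z = 84 (z = 4*(-3 + 4*6) = 4*(-3 + 24) = 4*21 = 84)
F(w, a) = (1 + a)²
F(4/(-6), z)*255 = (1 + 84)²*255 = 85²*255 = 7225*255 = 1842375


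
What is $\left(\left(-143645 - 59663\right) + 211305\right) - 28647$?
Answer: $-20650$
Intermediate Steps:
$\left(\left(-143645 - 59663\right) + 211305\right) - 28647 = \left(-203308 + 211305\right) - 28647 = 7997 - 28647 = -20650$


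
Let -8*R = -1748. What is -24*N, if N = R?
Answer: -5244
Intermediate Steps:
R = 437/2 (R = -⅛*(-1748) = 437/2 ≈ 218.50)
N = 437/2 ≈ 218.50
-24*N = -24*437/2 = -5244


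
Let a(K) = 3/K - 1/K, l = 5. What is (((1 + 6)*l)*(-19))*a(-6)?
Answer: 665/3 ≈ 221.67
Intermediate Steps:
a(K) = 2/K
(((1 + 6)*l)*(-19))*a(-6) = (((1 + 6)*5)*(-19))*(2/(-6)) = ((7*5)*(-19))*(2*(-⅙)) = (35*(-19))*(-⅓) = -665*(-⅓) = 665/3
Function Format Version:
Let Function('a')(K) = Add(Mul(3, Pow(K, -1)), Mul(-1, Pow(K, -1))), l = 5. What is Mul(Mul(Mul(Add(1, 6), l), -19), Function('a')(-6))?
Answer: Rational(665, 3) ≈ 221.67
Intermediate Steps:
Function('a')(K) = Mul(2, Pow(K, -1))
Mul(Mul(Mul(Add(1, 6), l), -19), Function('a')(-6)) = Mul(Mul(Mul(Add(1, 6), 5), -19), Mul(2, Pow(-6, -1))) = Mul(Mul(Mul(7, 5), -19), Mul(2, Rational(-1, 6))) = Mul(Mul(35, -19), Rational(-1, 3)) = Mul(-665, Rational(-1, 3)) = Rational(665, 3)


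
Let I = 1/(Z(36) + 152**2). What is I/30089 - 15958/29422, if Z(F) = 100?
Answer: -5570819345013/10271001829916 ≈ -0.54238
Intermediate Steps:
I = 1/23204 (I = 1/(100 + 152**2) = 1/(100 + 23104) = 1/23204 ≈ 4.3096e-5)
I/30089 - 15958/29422 = (1/23204)/30089 - 15958/29422 = (1/23204)*(1/30089) - 15958*1/29422 = 1/698185156 - 7979/14711 = -5570819345013/10271001829916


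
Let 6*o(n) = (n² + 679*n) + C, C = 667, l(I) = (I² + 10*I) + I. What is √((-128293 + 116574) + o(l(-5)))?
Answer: I*√534702/6 ≈ 121.87*I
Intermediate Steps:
l(I) = I² + 11*I
o(n) = 667/6 + n²/6 + 679*n/6 (o(n) = ((n² + 679*n) + 667)/6 = (667 + n² + 679*n)/6 = 667/6 + n²/6 + 679*n/6)
√((-128293 + 116574) + o(l(-5))) = √((-128293 + 116574) + (667/6 + (-5*(11 - 5))²/6 + 679*(-5*(11 - 5))/6)) = √(-11719 + (667/6 + (-5*6)²/6 + 679*(-5*6)/6)) = √(-11719 + (667/6 + (⅙)*(-30)² + (679/6)*(-30))) = √(-11719 + (667/6 + (⅙)*900 - 3395)) = √(-11719 + (667/6 + 150 - 3395)) = √(-11719 - 18803/6) = √(-89117/6) = I*√534702/6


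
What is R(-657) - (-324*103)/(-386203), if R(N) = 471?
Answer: 181868241/386203 ≈ 470.91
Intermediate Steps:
R(-657) - (-324*103)/(-386203) = 471 - (-324*103)/(-386203) = 471 - (-33372)*(-1)/386203 = 471 - 1*33372/386203 = 471 - 33372/386203 = 181868241/386203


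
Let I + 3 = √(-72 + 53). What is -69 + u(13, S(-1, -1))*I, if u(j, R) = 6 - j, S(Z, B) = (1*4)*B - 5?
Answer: -48 - 7*I*√19 ≈ -48.0 - 30.512*I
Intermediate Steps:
S(Z, B) = -5 + 4*B (S(Z, B) = 4*B - 5 = -5 + 4*B)
I = -3 + I*√19 (I = -3 + √(-72 + 53) = -3 + √(-19) = -3 + I*√19 ≈ -3.0 + 4.3589*I)
-69 + u(13, S(-1, -1))*I = -69 + (6 - 1*13)*(-3 + I*√19) = -69 + (6 - 13)*(-3 + I*√19) = -69 - 7*(-3 + I*√19) = -69 + (21 - 7*I*√19) = -48 - 7*I*√19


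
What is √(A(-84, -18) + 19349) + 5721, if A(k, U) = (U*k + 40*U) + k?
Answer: 5721 + √20057 ≈ 5862.6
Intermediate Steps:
A(k, U) = k + 40*U + U*k (A(k, U) = (40*U + U*k) + k = k + 40*U + U*k)
√(A(-84, -18) + 19349) + 5721 = √((-84 + 40*(-18) - 18*(-84)) + 19349) + 5721 = √((-84 - 720 + 1512) + 19349) + 5721 = √(708 + 19349) + 5721 = √20057 + 5721 = 5721 + √20057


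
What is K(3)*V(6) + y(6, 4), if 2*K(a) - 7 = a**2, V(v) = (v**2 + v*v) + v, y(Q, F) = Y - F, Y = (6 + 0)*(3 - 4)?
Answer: 614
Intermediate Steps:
Y = -6 (Y = 6*(-1) = -6)
y(Q, F) = -6 - F
V(v) = v + 2*v**2 (V(v) = (v**2 + v**2) + v = 2*v**2 + v = v + 2*v**2)
K(a) = 7/2 + a**2/2
K(3)*V(6) + y(6, 4) = (7/2 + (1/2)*3**2)*(6*(1 + 2*6)) + (-6 - 1*4) = (7/2 + (1/2)*9)*(6*(1 + 12)) + (-6 - 4) = (7/2 + 9/2)*(6*13) - 10 = 8*78 - 10 = 624 - 10 = 614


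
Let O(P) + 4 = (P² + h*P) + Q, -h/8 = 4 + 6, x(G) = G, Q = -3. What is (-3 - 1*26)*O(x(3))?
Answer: 6902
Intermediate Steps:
h = -80 (h = -8*(4 + 6) = -8*10 = -80)
O(P) = -7 + P² - 80*P (O(P) = -4 + ((P² - 80*P) - 3) = -4 + (-3 + P² - 80*P) = -7 + P² - 80*P)
(-3 - 1*26)*O(x(3)) = (-3 - 1*26)*(-7 + 3² - 80*3) = (-3 - 26)*(-7 + 9 - 240) = -29*(-238) = 6902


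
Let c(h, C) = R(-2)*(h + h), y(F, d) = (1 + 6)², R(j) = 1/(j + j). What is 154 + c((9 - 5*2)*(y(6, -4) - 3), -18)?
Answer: 177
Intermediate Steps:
R(j) = 1/(2*j)
y(F, d) = 49 (y(F, d) = 7² = 49)
c(h, C) = -h/2 (c(h, C) = ((½)/(-2))*(h + h) = ((½)*(-½))*(2*h) = -h/2)
154 + c((9 - 5*2)*(y(6, -4) - 3), -18) = 154 - (9 - 5*2)*(49 - 3)/2 = 154 - (9 - 10)*46/2 = 154 - (-1)*46/2 = 154 - ½*(-46) = 154 + 23 = 177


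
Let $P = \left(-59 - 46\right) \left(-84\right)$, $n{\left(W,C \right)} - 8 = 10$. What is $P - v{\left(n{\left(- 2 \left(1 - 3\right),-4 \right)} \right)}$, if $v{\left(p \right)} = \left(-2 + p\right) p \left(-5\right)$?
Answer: $10260$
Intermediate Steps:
$n{\left(W,C \right)} = 18$ ($n{\left(W,C \right)} = 8 + 10 = 18$)
$P = 8820$ ($P = \left(-105\right) \left(-84\right) = 8820$)
$v{\left(p \right)} = - 5 p \left(-2 + p\right)$ ($v{\left(p \right)} = p \left(-2 + p\right) \left(-5\right) = - 5 p \left(-2 + p\right)$)
$P - v{\left(n{\left(- 2 \left(1 - 3\right),-4 \right)} \right)} = 8820 - 5 \cdot 18 \left(2 - 18\right) = 8820 - 5 \cdot 18 \left(-16\right) = 8820 - -1440 = 8820 + 1440 = 10260$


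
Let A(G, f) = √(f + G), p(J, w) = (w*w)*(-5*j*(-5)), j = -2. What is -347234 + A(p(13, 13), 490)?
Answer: -347234 + 2*I*√1990 ≈ -3.4723e+5 + 89.219*I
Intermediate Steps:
p(J, w) = -50*w² (p(J, w) = (w*w)*(-5*(-2)*(-5)) = w²*(10*(-5)) = w²*(-50) = -50*w²)
A(G, f) = √(G + f)
-347234 + A(p(13, 13), 490) = -347234 + √(-50*13² + 490) = -347234 + √(-50*169 + 490) = -347234 + √(-8450 + 490) = -347234 + √(-7960) = -347234 + 2*I*√1990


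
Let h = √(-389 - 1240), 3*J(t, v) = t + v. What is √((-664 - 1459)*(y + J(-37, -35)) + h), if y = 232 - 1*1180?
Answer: √(2063556 + 3*I*√181) ≈ 1436.5 + 0.01*I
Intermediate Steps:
J(t, v) = t/3 + v/3 (J(t, v) = (t + v)/3 = t/3 + v/3)
h = 3*I*√181 (h = √(-1629) = 3*I*√181 ≈ 40.361*I)
y = -948 (y = 232 - 1180 = -948)
√((-664 - 1459)*(y + J(-37, -35)) + h) = √((-664 - 1459)*(-948 + ((⅓)*(-37) + (⅓)*(-35))) + 3*I*√181) = √(-2123*(-948 + (-37/3 - 35/3)) + 3*I*√181) = √(-2123*(-948 - 24) + 3*I*√181) = √(-2123*(-972) + 3*I*√181) = √(2063556 + 3*I*√181)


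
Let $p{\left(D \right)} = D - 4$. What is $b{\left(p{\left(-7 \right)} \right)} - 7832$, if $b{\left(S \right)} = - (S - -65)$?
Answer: $-7886$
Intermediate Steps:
$p{\left(D \right)} = -4 + D$
$b{\left(S \right)} = -65 - S$ ($b{\left(S \right)} = - (S + 65) = - (65 + S) = -65 - S$)
$b{\left(p{\left(-7 \right)} \right)} - 7832 = \left(-65 - \left(-4 - 7\right)\right) - 7832 = \left(-65 - -11\right) - 7832 = \left(-65 + 11\right) - 7832 = -54 - 7832 = -7886$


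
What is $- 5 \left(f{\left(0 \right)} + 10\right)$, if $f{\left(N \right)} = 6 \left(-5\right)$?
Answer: $100$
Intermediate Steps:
$f{\left(N \right)} = -30$
$- 5 \left(f{\left(0 \right)} + 10\right) = - 5 \left(-30 + 10\right) = \left(-5\right) \left(-20\right) = 100$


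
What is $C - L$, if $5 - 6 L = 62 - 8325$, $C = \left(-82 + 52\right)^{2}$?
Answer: $-478$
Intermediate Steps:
$C = 900$ ($C = \left(-30\right)^{2} = 900$)
$L = 1378$ ($L = \frac{5}{6} - \frac{62 - 8325}{6} = \frac{5}{6} - - \frac{8263}{6} = \frac{5}{6} + \frac{8263}{6} = 1378$)
$C - L = 900 - 1378 = -478$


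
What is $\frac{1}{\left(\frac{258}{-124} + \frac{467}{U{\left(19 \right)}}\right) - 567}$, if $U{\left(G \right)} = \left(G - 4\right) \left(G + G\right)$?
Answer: $- \frac{8835}{5020589} \approx -0.0017598$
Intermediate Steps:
$U{\left(G \right)} = 2 G \left(-4 + G\right)$ ($U{\left(G \right)} = \left(-4 + G\right) 2 G = 2 G \left(-4 + G\right)$)
$\frac{1}{\left(\frac{258}{-124} + \frac{467}{U{\left(19 \right)}}\right) - 567} = \frac{1}{\left(\frac{258}{-124} + \frac{467}{2 \cdot 19 \left(-4 + 19\right)}\right) - 567} = \frac{1}{\left(258 \left(- \frac{1}{124}\right) + \frac{467}{2 \cdot 19 \cdot 15}\right) - 567} = \frac{1}{\left(- \frac{129}{62} + \frac{467}{570}\right) - 567} = \frac{1}{- \frac{11144}{8835} - 567} = \frac{1}{- \frac{5020589}{8835}} = - \frac{8835}{5020589}$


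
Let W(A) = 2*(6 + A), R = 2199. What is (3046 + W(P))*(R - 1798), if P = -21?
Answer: 1209416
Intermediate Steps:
W(A) = 12 + 2*A
(3046 + W(P))*(R - 1798) = (3046 + (12 + 2*(-21)))*(2199 - 1798) = (3046 + (12 - 42))*401 = (3046 - 30)*401 = 3016*401 = 1209416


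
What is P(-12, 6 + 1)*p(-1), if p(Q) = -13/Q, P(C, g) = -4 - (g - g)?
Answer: -52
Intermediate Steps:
P(C, g) = -4 (P(C, g) = -4 - 1*0 = -4 + 0 = -4)
P(-12, 6 + 1)*p(-1) = -(-52)/(-1) = -(-52)*(-1) = -4*13 = -52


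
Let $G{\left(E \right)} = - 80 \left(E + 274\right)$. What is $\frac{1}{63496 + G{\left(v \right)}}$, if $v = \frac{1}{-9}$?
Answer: $\frac{9}{374264} \approx 2.4047 \cdot 10^{-5}$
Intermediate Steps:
$v = - \frac{1}{9} \approx -0.11111$
$G{\left(E \right)} = -21920 - 80 E$ ($G{\left(E \right)} = - 80 \left(274 + E\right) = -21920 - 80 E$)
$\frac{1}{63496 + G{\left(v \right)}} = \frac{1}{63496 - \frac{197200}{9}} = \frac{1}{\frac{374264}{9}} = \frac{9}{374264}$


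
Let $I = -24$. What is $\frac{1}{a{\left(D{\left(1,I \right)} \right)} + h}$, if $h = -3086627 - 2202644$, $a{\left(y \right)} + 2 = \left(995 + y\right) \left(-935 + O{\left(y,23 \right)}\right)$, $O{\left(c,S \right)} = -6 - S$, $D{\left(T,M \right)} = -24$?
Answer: $- \frac{1}{6225317} \approx -1.6063 \cdot 10^{-7}$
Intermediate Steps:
$a{\left(y \right)} = -959182 - 964 y$ ($a{\left(y \right)} = -2 + \left(995 + y\right) \left(-935 - 29\right) = -2 + \left(995 + y\right) \left(-964\right) = -2 - \left(959180 + 964 y\right) = -959182 - 964 y$)
$h = -5289271$ ($h = -3086627 - 2202644 = -5289271$)
$\frac{1}{a{\left(D{\left(1,I \right)} \right)} + h} = \frac{1}{\left(-959182 - -23136\right) - 5289271} = \frac{1}{\left(-959182 + 23136\right) - 5289271} = \frac{1}{-936046 - 5289271} = \frac{1}{-6225317} = - \frac{1}{6225317}$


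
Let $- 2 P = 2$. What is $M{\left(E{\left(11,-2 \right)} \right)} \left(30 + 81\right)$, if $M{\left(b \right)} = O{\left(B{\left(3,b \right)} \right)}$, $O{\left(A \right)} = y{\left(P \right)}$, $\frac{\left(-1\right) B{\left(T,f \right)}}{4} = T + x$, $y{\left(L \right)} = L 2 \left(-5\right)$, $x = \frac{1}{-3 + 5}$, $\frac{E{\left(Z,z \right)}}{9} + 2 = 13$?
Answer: $1110$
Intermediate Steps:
$E{\left(Z,z \right)} = 99$ ($E{\left(Z,z \right)} = -18 + 9 \cdot 13 = -18 + 117 = 99$)
$x = \frac{1}{2} \approx 0.5$
$P = -1$ ($P = \left(- \frac{1}{2}\right) 2 = -1$)
$y{\left(L \right)} = - 10 L$ ($y{\left(L \right)} = 2 L \left(-5\right) = - 10 L$)
$B{\left(T,f \right)} = -2 - 4 T$ ($B{\left(T,f \right)} = - 4 \left(T + \frac{1}{2}\right) = - 4 \left(\frac{1}{2} + T\right) = -2 - 4 T$)
$O{\left(A \right)} = 10$ ($O{\left(A \right)} = \left(-10\right) \left(-1\right) = 10$)
$M{\left(b \right)} = 10$
$M{\left(E{\left(11,-2 \right)} \right)} \left(30 + 81\right) = 10 \left(30 + 81\right) = 10 \cdot 111 = 1110$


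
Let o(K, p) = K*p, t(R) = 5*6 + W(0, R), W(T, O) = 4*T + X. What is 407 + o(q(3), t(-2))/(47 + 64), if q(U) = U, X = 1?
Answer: 15090/37 ≈ 407.84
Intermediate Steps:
W(T, O) = 1 + 4*T (W(T, O) = 4*T + 1 = 1 + 4*T)
t(R) = 31 (t(R) = 5*6 + (1 + 4*0) = 30 + (1 + 0) = 30 + 1 = 31)
407 + o(q(3), t(-2))/(47 + 64) = 407 + (3*31)/(47 + 64) = 407 + 93/111 = 407 + 93*(1/111) = 407 + 31/37 = 15090/37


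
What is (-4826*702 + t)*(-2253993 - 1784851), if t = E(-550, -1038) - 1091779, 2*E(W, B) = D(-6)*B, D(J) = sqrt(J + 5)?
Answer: 18092530786564 + 2096160036*I ≈ 1.8093e+13 + 2.0962e+9*I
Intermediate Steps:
D(J) = sqrt(5 + J)
E(W, B) = I*B/2 (E(W, B) = (sqrt(5 - 6)*B)/2 = (sqrt(-1)*B)/2 = (I*B)/2 = I*B/2)
t = -1091779 - 519*I (t = (1/2)*I*(-1038) - 1091779 = -519*I - 1091779 = -1091779 - 519*I ≈ -1.0918e+6 - 519.0*I)
(-4826*702 + t)*(-2253993 - 1784851) = (-4826*702 + (-1091779 - 519*I))*(-2253993 - 1784851) = (-3387852 + (-1091779 - 519*I))*(-4038844) = (-4479631 - 519*I)*(-4038844) = 18092530786564 + 2096160036*I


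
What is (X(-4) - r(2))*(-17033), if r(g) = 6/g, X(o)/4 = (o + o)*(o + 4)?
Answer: 51099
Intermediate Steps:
X(o) = 8*o*(4 + o) (X(o) = 4*((o + o)*(o + 4)) = 4*((2*o)*(4 + o)) = 4*(2*o*(4 + o)) = 8*o*(4 + o))
(X(-4) - r(2))*(-17033) = (8*(-4)*(4 - 4) - 6/2)*(-17033) = (8*(-4)*0 - 6/2)*(-17033) = (0 - 1*3)*(-17033) = (0 - 3)*(-17033) = -3*(-17033) = 51099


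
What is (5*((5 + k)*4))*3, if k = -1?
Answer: 240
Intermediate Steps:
(5*((5 + k)*4))*3 = (5*((5 - 1)*4))*3 = (5*(4*4))*3 = (5*16)*3 = 80*3 = 240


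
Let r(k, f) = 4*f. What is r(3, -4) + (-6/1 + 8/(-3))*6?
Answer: -68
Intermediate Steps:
r(3, -4) + (-6/1 + 8/(-3))*6 = 4*(-4) + (-6/1 + 8/(-3))*6 = -16 + (-6*1 + 8*(-⅓))*6 = -16 + (-6 - 8/3)*6 = -16 - 26/3*6 = -16 - 52 = -68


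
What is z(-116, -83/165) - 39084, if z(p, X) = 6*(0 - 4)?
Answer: -39108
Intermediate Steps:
z(p, X) = -24 (z(p, X) = 6*(-4) = -24)
z(-116, -83/165) - 39084 = -24 - 39084 = -39108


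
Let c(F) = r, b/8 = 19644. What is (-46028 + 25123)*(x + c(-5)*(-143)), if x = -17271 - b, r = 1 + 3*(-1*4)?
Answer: 3613429250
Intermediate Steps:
b = 157152 (b = 8*19644 = 157152)
r = -11 (r = 1 + 3*(-4) = 1 - 12 = -11)
c(F) = -11
x = -174423 (x = -17271 - 1*157152 = -17271 - 157152 = -174423)
(-46028 + 25123)*(x + c(-5)*(-143)) = (-46028 + 25123)*(-174423 - 11*(-143)) = -20905*(-174423 + 1573) = -20905*(-172850) = 3613429250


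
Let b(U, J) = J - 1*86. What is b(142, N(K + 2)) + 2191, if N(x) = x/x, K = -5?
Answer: 2106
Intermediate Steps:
N(x) = 1
b(U, J) = -86 + J (b(U, J) = J - 86 = -86 + J)
b(142, N(K + 2)) + 2191 = (-86 + 1) + 2191 = -85 + 2191 = 2106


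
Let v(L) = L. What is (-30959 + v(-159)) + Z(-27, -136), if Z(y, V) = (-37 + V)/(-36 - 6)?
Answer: -1306783/42 ≈ -31114.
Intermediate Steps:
Z(y, V) = 37/42 - V/42 (Z(y, V) = (-37 + V)/(-42) = (-37 + V)*(-1/42) = 37/42 - V/42)
(-30959 + v(-159)) + Z(-27, -136) = (-30959 - 159) + (37/42 - 1/42*(-136)) = -31118 + (37/42 + 68/21) = -31118 + 173/42 = -1306783/42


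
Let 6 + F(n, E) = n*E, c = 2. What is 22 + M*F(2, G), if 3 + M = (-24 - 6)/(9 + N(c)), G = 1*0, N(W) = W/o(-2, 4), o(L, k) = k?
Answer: 1120/19 ≈ 58.947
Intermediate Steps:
N(W) = W/4
G = 0
M = -117/19 (M = -3 + (-24 - 6)/(9 + (¼)*2) = -3 - 30/(9 + ½) = -3 - 30/19/2 = -3 - 30*2/19 = -3 - 60/19 = -117/19 ≈ -6.1579)
F(n, E) = -6 + E*n (F(n, E) = -6 + n*E = -6 + E*n)
22 + M*F(2, G) = 22 - 117*(-6 + 0*2)/19 = 22 - 117*(-6 + 0)/19 = 22 - 117/19*(-6) = 22 + 702/19 = 1120/19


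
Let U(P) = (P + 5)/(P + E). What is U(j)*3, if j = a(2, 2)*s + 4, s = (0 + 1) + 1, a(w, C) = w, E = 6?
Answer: 39/14 ≈ 2.7857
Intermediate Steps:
s = 2 (s = 1 + 1 = 2)
j = 8 (j = 2*2 + 4 = 4 + 4 = 8)
U(P) = (5 + P)/(6 + P) (U(P) = (P + 5)/(P + 6) = (5 + P)/(6 + P))
U(j)*3 = ((5 + 8)/(6 + 8))*3 = (13/14)*3 = 39/14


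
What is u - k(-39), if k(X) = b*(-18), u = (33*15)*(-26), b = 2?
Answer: -12834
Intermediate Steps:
u = -12870 (u = 495*(-26) = -12870)
k(X) = -36 (k(X) = 2*(-18) = -36)
u - k(-39) = -12870 - 1*(-36) = -12870 + 36 = -12834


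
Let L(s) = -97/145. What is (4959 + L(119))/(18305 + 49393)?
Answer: 359479/4908105 ≈ 0.073242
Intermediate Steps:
L(s) = -97/145 (L(s) = -97*1/145 = -97/145)
(4959 + L(119))/(18305 + 49393) = (4959 - 97/145)/(18305 + 49393) = (718958/145)/67698 = (718958/145)*(1/67698) = 359479/4908105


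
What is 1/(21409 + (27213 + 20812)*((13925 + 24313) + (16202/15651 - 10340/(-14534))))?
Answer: 113735817/208874149341157403 ≈ 5.4452e-10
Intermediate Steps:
1/(21409 + (27213 + 20812)*((13925 + 24313) + (16202/15651 - 10340/(-14534)))) = 1/(21409 + 48025*(38238 + (16202*(1/15651) - 10340*(-1/14534)))) = 1/(21409 + 48025*(38238 + (16202/15651 + 5170/7267))) = 1/(21409 + 48025*(38238 + 198655604/113735817)) = 1/(21409 + 48025*(4349228826050/113735817)) = 1/(21409 + 208871714371051250/113735817) = 1/(208874149341157403/113735817) = 113735817/208874149341157403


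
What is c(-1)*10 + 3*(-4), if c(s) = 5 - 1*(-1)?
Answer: 48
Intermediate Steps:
c(s) = 6 (c(s) = 5 + 1 = 6)
c(-1)*10 + 3*(-4) = 6*10 + 3*(-4) = 60 - 12 = 48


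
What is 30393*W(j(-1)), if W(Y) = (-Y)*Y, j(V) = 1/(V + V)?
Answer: -30393/4 ≈ -7598.3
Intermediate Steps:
j(V) = 1/(2*V)
W(Y) = -Y²
30393*W(j(-1)) = 30393*(-((½)/(-1))²) = 30393*(-((½)*(-1))²) = 30393*(-(-½)²) = 30393*(-1*¼) = 30393*(-¼) = -30393/4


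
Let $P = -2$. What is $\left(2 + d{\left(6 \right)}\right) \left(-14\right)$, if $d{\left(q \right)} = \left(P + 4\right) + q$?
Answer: $-140$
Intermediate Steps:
$d{\left(q \right)} = 2 + q$ ($d{\left(q \right)} = \left(-2 + 4\right) + q = 2 + q$)
$\left(2 + d{\left(6 \right)}\right) \left(-14\right) = \left(2 + \left(2 + 6\right)\right) \left(-14\right) = \left(2 + 8\right) \left(-14\right) = 10 \left(-14\right) = -140$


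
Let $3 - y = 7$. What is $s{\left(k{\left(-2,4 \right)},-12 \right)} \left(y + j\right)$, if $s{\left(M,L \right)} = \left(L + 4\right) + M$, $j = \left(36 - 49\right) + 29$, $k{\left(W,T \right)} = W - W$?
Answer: $-96$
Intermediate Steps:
$y = -4$ ($y = 3 - 7 = -4$)
$k{\left(W,T \right)} = 0$
$j = 16$ ($j = -13 + 29 = 16$)
$s{\left(M,L \right)} = 4 + L + M$ ($s{\left(M,L \right)} = \left(4 + L\right) + M = 4 + L + M$)
$s{\left(k{\left(-2,4 \right)},-12 \right)} \left(y + j\right) = \left(4 - 12 + 0\right) \left(-4 + 16\right) = \left(-8\right) 12 = -96$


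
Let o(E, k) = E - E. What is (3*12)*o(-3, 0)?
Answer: 0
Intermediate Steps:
o(E, k) = 0
(3*12)*o(-3, 0) = (3*12)*0 = 36*0 = 0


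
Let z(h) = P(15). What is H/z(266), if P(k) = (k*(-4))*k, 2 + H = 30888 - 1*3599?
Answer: -27287/900 ≈ -30.319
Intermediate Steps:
H = 27287 (H = -2 + (30888 - 1*3599) = -2 + (30888 - 3599) = -2 + 27289 = 27287)
P(k) = -4*k² (P(k) = (-4*k)*k = -4*k²)
z(h) = -900 (z(h) = -4*15² = -4*225 = -900)
H/z(266) = 27287/(-900) = 27287*(-1/900) = -27287/900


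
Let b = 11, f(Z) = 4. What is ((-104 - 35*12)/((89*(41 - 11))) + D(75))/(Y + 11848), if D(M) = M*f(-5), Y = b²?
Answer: 400238/15978615 ≈ 0.025048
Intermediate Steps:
Y = 121 (Y = 11² = 121)
D(M) = 4*M (D(M) = M*4 = 4*M)
((-104 - 35*12)/((89*(41 - 11))) + D(75))/(Y + 11848) = ((-104 - 35*12)/((89*(41 - 11))) + 4*75)/(121 + 11848) = ((-104 - 420)/((89*30)) + 300)/11969 = (-524/2670 + 300)*(1/11969) = (-524*1/2670 + 300)*(1/11969) = (-262/1335 + 300)*(1/11969) = (400238/1335)*(1/11969) = 400238/15978615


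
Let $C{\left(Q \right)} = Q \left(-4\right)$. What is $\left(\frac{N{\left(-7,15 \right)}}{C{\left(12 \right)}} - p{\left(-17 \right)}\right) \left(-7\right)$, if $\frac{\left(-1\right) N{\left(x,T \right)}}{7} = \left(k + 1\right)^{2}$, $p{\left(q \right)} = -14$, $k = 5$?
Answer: $- \frac{539}{4} \approx -134.75$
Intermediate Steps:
$N{\left(x,T \right)} = -252$ ($N{\left(x,T \right)} = - 7 \left(5 + 1\right)^{2} = - 7 \cdot 6^{2} = \left(-7\right) 36 = -252$)
$C{\left(Q \right)} = - 4 Q$
$\left(\frac{N{\left(-7,15 \right)}}{C{\left(12 \right)}} - p{\left(-17 \right)}\right) \left(-7\right) = \left(- \frac{252}{\left(-4\right) 12} - -14\right) \left(-7\right) = \left(- \frac{252}{-48} + 14\right) \left(-7\right) = \left(\left(-252\right) \left(- \frac{1}{48}\right) + 14\right) \left(-7\right) = \left(\frac{21}{4} + 14\right) \left(-7\right) = \frac{77}{4} \left(-7\right) = - \frac{539}{4}$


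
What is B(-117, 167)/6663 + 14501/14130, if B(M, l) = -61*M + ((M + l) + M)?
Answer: 65506421/31382730 ≈ 2.0873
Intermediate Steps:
B(M, l) = l - 59*M (B(M, l) = -61*M + (l + 2*M) = l - 59*M)
B(-117, 167)/6663 + 14501/14130 = (167 - 59*(-117))/6663 + 14501/14130 = (167 + 6903)*(1/6663) + 14501*(1/14130) = 7070*(1/6663) + 14501/14130 = 7070/6663 + 14501/14130 = 65506421/31382730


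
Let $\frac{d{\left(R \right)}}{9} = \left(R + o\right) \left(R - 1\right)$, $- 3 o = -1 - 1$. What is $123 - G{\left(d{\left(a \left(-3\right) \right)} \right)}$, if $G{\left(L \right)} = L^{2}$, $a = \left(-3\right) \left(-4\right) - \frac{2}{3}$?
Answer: $-110249877$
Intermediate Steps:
$o = \frac{2}{3}$ ($o = - \frac{-1 - 1}{3} = \left(- \frac{1}{3}\right) \left(-2\right) = \frac{2}{3} \approx 0.66667$)
$a = \frac{34}{3}$ ($a = 12 - \frac{2}{3} = \frac{34}{3} \approx 11.333$)
$d{\left(R \right)} = 9 \left(-1 + R\right) \left(\frac{2}{3} + R\right)$ ($d{\left(R \right)} = 9 \left(R + \frac{2}{3}\right) \left(R - 1\right) = 9 \left(\frac{2}{3} + R\right) \left(-1 + R\right) = 9 \left(-1 + R\right) \left(\frac{2}{3} + R\right)$)
$123 - G{\left(d{\left(a \left(-3\right) \right)} \right)} = 123 - \left(-6 - 3 \cdot \frac{34}{3} \left(-3\right) + 9 \left(\frac{34}{3} \left(-3\right)\right)^{2}\right)^{2} = 123 - \left(-6 - -102 + 9 \left(-34\right)^{2}\right)^{2} = 123 - \left(-6 + 102 + 9 \cdot 1156\right)^{2} = 123 - \left(-6 + 102 + 10404\right)^{2} = 123 - 10500^{2} = 123 - 110250000 = -110249877$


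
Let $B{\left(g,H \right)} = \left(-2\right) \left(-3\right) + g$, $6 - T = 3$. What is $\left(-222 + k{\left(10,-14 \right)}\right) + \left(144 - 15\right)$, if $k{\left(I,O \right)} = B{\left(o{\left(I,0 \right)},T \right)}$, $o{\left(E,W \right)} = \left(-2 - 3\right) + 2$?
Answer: $-90$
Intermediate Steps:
$T = 3$ ($T = 6 - 3 = 3$)
$o{\left(E,W \right)} = -3$ ($o{\left(E,W \right)} = -5 + 2 = -3$)
$B{\left(g,H \right)} = 6 + g$
$k{\left(I,O \right)} = 3$ ($k{\left(I,O \right)} = 6 - 3 = 3$)
$\left(-222 + k{\left(10,-14 \right)}\right) + \left(144 - 15\right) = \left(-222 + 3\right) + \left(144 - 15\right) = -219 + \left(144 - 15\right) = -219 + 129 = -90$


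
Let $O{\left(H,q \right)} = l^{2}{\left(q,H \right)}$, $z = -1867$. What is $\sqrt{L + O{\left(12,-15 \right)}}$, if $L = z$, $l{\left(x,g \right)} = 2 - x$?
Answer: $i \sqrt{1578} \approx 39.724 i$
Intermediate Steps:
$L = -1867$
$O{\left(H,q \right)} = \left(2 - q\right)^{2}$
$\sqrt{L + O{\left(12,-15 \right)}} = \sqrt{-1867 + \left(-2 - 15\right)^{2}} = \sqrt{-1867 + \left(-17\right)^{2}} = \sqrt{-1867 + 289} = \sqrt{-1578} = i \sqrt{1578}$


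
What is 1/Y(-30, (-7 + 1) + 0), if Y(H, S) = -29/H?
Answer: 30/29 ≈ 1.0345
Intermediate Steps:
1/Y(-30, (-7 + 1) + 0) = 1/(-29/(-30)) = 1/(-29*(-1/30)) = 1/(29/30) = 30/29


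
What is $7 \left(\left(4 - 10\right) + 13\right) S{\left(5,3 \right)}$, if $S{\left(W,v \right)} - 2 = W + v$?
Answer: $490$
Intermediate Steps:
$S{\left(W,v \right)} = 2 + W + v$ ($S{\left(W,v \right)} = 2 + \left(W + v\right) = 2 + W + v$)
$7 \left(\left(4 - 10\right) + 13\right) S{\left(5,3 \right)} = 7 \left(\left(4 - 10\right) + 13\right) \left(2 + 5 + 3\right) = 7 \left(-6 + 13\right) 10 = 7 \cdot 7 \cdot 10 = 49 \cdot 10 = 490$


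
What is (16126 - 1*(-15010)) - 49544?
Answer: -18408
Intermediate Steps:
(16126 - 1*(-15010)) - 49544 = (16126 + 15010) - 49544 = 31136 - 49544 = -18408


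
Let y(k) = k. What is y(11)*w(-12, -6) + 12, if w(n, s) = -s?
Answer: 78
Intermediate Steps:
y(11)*w(-12, -6) + 12 = 11*(-1*(-6)) + 12 = 11*6 + 12 = 66 + 12 = 78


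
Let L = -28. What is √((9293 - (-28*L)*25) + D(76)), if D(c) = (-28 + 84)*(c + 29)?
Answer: I*√4427 ≈ 66.536*I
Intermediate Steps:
D(c) = 1624 + 56*c (D(c) = 56*(29 + c) = 1624 + 56*c)
√((9293 - (-28*L)*25) + D(76)) = √((9293 - (-28*(-28))*25) + (1624 + 56*76)) = √((9293 - 784*25) + (1624 + 4256)) = √((9293 - 1*19600) + 5880) = √((9293 - 19600) + 5880) = √(-10307 + 5880) = √(-4427) = I*√4427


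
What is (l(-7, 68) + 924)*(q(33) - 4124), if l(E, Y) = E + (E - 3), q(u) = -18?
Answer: -3756794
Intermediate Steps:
l(E, Y) = -3 + 2*E (l(E, Y) = E + (-3 + E) = -3 + 2*E)
(l(-7, 68) + 924)*(q(33) - 4124) = ((-3 + 2*(-7)) + 924)*(-18 - 4124) = ((-3 - 14) + 924)*(-4142) = (-17 + 924)*(-4142) = 907*(-4142) = -3756794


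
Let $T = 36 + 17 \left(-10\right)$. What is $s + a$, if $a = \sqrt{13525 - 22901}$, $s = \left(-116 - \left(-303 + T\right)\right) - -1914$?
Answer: $2235 + 4 i \sqrt{586} \approx 2235.0 + 96.83 i$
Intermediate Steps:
$T = -134$ ($T = 36 - 170 = -134$)
$s = 2235$ ($s = \left(-116 + \left(303 - -134\right)\right) - -1914 = \left(-116 + \left(303 + 134\right)\right) + 1914 = \left(-116 + 437\right) + 1914 = 321 + 1914 = 2235$)
$a = 4 i \sqrt{586}$ ($a = \sqrt{-9376} = 4 i \sqrt{586} \approx 96.83 i$)
$s + a = 2235 + 4 i \sqrt{586}$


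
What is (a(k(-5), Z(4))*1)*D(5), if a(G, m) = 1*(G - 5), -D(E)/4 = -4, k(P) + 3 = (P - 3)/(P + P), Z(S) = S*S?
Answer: -576/5 ≈ -115.20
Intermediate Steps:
Z(S) = S**2
k(P) = -3 + (-3 + P)/(2*P) (k(P) = -3 + (P - 3)/(P + P) = -3 + (-3 + P)/((2*P)) = -3 + (-3 + P)*(1/(2*P)) = -3 + (-3 + P)/(2*P))
D(E) = 16 (D(E) = -4*(-4) = 16)
a(G, m) = -5 + G (a(G, m) = 1*(-5 + G) = -5 + G)
(a(k(-5), Z(4))*1)*D(5) = ((-5 + (1/2)*(-3 - 5*(-5))/(-5))*1)*16 = ((-5 + (1/2)*(-1/5)*(-3 + 25))*1)*16 = ((-5 + (1/2)*(-1/5)*22)*1)*16 = ((-5 - 11/5)*1)*16 = -36/5*1*16 = -36/5*16 = -576/5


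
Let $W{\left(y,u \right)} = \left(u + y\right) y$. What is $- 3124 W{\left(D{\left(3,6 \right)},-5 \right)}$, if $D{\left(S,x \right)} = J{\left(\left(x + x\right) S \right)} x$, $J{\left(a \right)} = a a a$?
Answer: $-244805276035584$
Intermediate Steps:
$J{\left(a \right)} = a^{3}$ ($J{\left(a \right)} = a^{2} a = a^{3}$)
$D{\left(S,x \right)} = 8 S^{3} x^{4}$ ($D{\left(S,x \right)} = \left(\left(x + x\right) S\right)^{3} x = \left(2 x S\right)^{3} x = \left(2 S x\right)^{3} x = 8 S^{3} x^{3} x = 8 S^{3} x^{4}$)
$W{\left(y,u \right)} = y \left(u + y\right)$
$- 3124 W{\left(D{\left(3,6 \right)},-5 \right)} = - 3124 \cdot 8 \cdot 3^{3} \cdot 6^{4} \left(-5 + 8 \cdot 3^{3} \cdot 6^{4}\right) = - 3124 \cdot 8 \cdot 27 \cdot 1296 \left(-5 + 8 \cdot 27 \cdot 1296\right) = - 3124 \cdot 279936 \left(-5 + 279936\right) = - 3124 \cdot 279936 \cdot 279931 = \left(-3124\right) 78362764416 = -244805276035584$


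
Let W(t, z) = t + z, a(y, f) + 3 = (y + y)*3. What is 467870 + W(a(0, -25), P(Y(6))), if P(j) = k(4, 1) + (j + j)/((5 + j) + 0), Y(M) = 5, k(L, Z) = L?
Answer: 467872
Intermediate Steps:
a(y, f) = -3 + 6*y (a(y, f) = -3 + (y + y)*3 = -3 + (2*y)*3 = -3 + 6*y)
P(j) = 4 + 2*j/(5 + j) (P(j) = 4 + (j + j)/((5 + j) + 0) = 4 + (2*j)/(5 + j) = 4 + 2*j/(5 + j))
467870 + W(a(0, -25), P(Y(6))) = 467870 + ((-3 + 6*0) + 2*(10 + 3*5)/(5 + 5)) = 467870 + ((-3 + 0) + 2*(10 + 15)/10) = 467870 + (-3 + 2*(⅒)*25) = 467870 + (-3 + 5) = 467870 + 2 = 467872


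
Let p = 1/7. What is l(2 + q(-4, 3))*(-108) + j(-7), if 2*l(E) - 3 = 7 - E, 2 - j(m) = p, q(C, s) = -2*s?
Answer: -5279/7 ≈ -754.14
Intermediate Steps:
p = 1/7 ≈ 0.14286
j(m) = 13/7 (j(m) = 2 - 1*1/7 = 2 - 1/7 = 13/7)
l(E) = 5 - E/2 (l(E) = 3/2 + (7 - E)/2 = 3/2 + (7/2 - E/2) = 5 - E/2)
l(2 + q(-4, 3))*(-108) + j(-7) = (5 - (2 - 2*3)/2)*(-108) + 13/7 = (5 - (2 - 6)/2)*(-108) + 13/7 = (5 - 1/2*(-4))*(-108) + 13/7 = (5 + 2)*(-108) + 13/7 = 7*(-108) + 13/7 = -756 + 13/7 = -5279/7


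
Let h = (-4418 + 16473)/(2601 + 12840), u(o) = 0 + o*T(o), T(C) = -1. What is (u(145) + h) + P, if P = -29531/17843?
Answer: -40190386441/275513763 ≈ -145.87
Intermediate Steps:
u(o) = -o (u(o) = 0 + o*(-1) = 0 - o = -o)
P = -29531/17843 (P = -29531*1/17843 = -29531/17843 ≈ -1.6550)
h = 12055/15441 ≈ 0.78071
(u(145) + h) + P = (-1*145 + 12055/15441) - 29531/17843 = (-145 + 12055/15441) - 29531/17843 = -2226890/15441 - 29531/17843 = -40190386441/275513763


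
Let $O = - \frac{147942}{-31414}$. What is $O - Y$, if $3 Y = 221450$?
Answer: $- \frac{3478093237}{47121} \approx -73812.0$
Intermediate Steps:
$Y = \frac{221450}{3}$ ($Y = \frac{1}{3} \cdot 221450 = \frac{221450}{3} \approx 73817.0$)
$O = \frac{73971}{15707}$ ($O = \left(-147942\right) \left(- \frac{1}{31414}\right) = \frac{73971}{15707} \approx 4.7094$)
$O - Y = \frac{73971}{15707} - \frac{221450}{3} = - \frac{3478093237}{47121}$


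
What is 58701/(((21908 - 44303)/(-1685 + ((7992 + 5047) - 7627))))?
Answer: -72926209/7465 ≈ -9769.1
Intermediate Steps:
58701/(((21908 - 44303)/(-1685 + ((7992 + 5047) - 7627)))) = 58701/((-22395/(-1685 + (13039 - 7627)))) = 58701/((-22395/(-1685 + 5412))) = 58701/((-22395/3727)) = 58701/((-22395*1/3727)) = 58701/(-22395/3727) = 58701*(-3727/22395) = -72926209/7465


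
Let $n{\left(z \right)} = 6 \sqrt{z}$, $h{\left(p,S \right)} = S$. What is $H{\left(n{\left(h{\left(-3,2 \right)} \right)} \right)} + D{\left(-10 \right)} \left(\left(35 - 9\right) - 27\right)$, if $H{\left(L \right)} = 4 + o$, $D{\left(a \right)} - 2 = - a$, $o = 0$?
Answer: $-8$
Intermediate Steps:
$D{\left(a \right)} = 2 - a$
$H{\left(L \right)} = 4$ ($H{\left(L \right)} = 4 + 0 = 4$)
$H{\left(n{\left(h{\left(-3,2 \right)} \right)} \right)} + D{\left(-10 \right)} \left(\left(35 - 9\right) - 27\right) = 4 + \left(2 - -10\right) \left(\left(35 - 9\right) - 27\right) = 4 + \left(2 + 10\right) \left(26 - 27\right) = 4 + 12 \left(-1\right) = 4 - 12 = -8$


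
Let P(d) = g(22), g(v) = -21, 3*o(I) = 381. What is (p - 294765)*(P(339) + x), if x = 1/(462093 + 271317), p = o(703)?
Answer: 2268949636271/366705 ≈ 6.1874e+6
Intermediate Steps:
o(I) = 127 (o(I) = (⅓)*381 = 127)
P(d) = -21
p = 127
x = 1/733410 ≈ 1.3635e-6
(p - 294765)*(P(339) + x) = (127 - 294765)*(-21 + 1/733410) = -294638*(-15401609/733410) = 2268949636271/366705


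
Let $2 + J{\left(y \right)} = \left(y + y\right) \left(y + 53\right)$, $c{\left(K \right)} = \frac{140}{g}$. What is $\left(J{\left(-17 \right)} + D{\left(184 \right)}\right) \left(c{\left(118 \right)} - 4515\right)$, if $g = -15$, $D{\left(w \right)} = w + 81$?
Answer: $\frac{13043653}{3} \approx 4.3479 \cdot 10^{6}$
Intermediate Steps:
$D{\left(w \right)} = 81 + w$
$c{\left(K \right)} = - \frac{28}{3}$ ($c{\left(K \right)} = \frac{140}{-15} = 140 \left(- \frac{1}{15}\right) = - \frac{28}{3}$)
$J{\left(y \right)} = -2 + 2 y \left(53 + y\right)$ ($J{\left(y \right)} = -2 + \left(y + y\right) \left(y + 53\right) = -2 + 2 y \left(53 + y\right)$)
$\left(J{\left(-17 \right)} + D{\left(184 \right)}\right) \left(c{\left(118 \right)} - 4515\right) = \left(\left(-2 + 2 \left(-17\right)^{2} + 106 \left(-17\right)\right) + \left(81 + 184\right)\right) \left(- \frac{28}{3} - 4515\right) = \left(\left(-2 + 2 \cdot 289 - 1802\right) + 265\right) \left(- \frac{13573}{3}\right) = \left(\left(-2 + 578 - 1802\right) + 265\right) \left(- \frac{13573}{3}\right) = \left(-1226 + 265\right) \left(- \frac{13573}{3}\right) = \left(-961\right) \left(- \frac{13573}{3}\right) = \frac{13043653}{3}$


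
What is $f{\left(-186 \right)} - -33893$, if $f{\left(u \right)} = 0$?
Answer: $33893$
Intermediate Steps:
$f{\left(-186 \right)} - -33893 = 0 - -33893 = 0 + 33893 = 33893$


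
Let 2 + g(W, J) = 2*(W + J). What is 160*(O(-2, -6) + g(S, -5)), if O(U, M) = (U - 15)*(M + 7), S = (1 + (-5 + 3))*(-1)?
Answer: -4320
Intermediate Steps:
S = 1 (S = (1 - 2)*(-1) = -1*(-1) = 1)
g(W, J) = -2 + 2*J + 2*W (g(W, J) = -2 + 2*(W + J) = -2 + 2*(J + W) = -2 + (2*J + 2*W) = -2 + 2*J + 2*W)
O(U, M) = (-15 + U)*(7 + M)
160*(O(-2, -6) + g(S, -5)) = 160*((-105 - 15*(-6) + 7*(-2) - 6*(-2)) + (-2 + 2*(-5) + 2*1)) = 160*((-105 + 90 - 14 + 12) + (-2 - 10 + 2)) = 160*(-17 - 10) = 160*(-27) = -4320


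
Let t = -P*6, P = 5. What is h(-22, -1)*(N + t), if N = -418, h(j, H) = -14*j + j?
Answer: -128128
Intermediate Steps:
h(j, H) = -13*j
t = -30 (t = -1*5*6 = -5*6 = -30)
h(-22, -1)*(N + t) = (-13*(-22))*(-418 - 30) = 286*(-448) = -128128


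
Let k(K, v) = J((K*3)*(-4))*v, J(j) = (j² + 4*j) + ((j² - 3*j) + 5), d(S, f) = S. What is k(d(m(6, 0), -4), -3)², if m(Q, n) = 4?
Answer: 187553025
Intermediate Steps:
J(j) = 5 + j + 2*j² (J(j) = (j² + 4*j) + (5 + j² - 3*j) = 5 + j + 2*j²)
k(K, v) = v*(5 - 12*K + 288*K²) (k(K, v) = (5 + (K*3)*(-4) + 2*((K*3)*(-4))²)*v = (5 + (3*K)*(-4) + 2*((3*K)*(-4))²)*v = (5 - 12*K + 2*(-12*K)²)*v = (5 - 12*K + 2*(144*K²))*v = (5 - 12*K + 288*K²)*v = v*(5 - 12*K + 288*K²))
k(d(m(6, 0), -4), -3)² = (-3*(5 - 12*4 + 288*4²))² = (-3*(5 - 48 + 288*16))² = (-3*(5 - 48 + 4608))² = (-3*4565)² = (-13695)² = 187553025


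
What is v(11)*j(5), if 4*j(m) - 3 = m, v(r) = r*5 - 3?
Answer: 104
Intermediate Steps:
v(r) = -3 + 5*r (v(r) = 5*r - 3 = -3 + 5*r)
j(m) = ¾ + m/4
v(11)*j(5) = (-3 + 5*11)*(¾ + (¼)*5) = (-3 + 55)*(¾ + 5/4) = 52*2 = 104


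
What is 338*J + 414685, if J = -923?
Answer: 102711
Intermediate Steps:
338*J + 414685 = 338*(-923) + 414685 = -311974 + 414685 = 102711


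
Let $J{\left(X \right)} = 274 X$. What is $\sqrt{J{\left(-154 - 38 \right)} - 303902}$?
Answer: $i \sqrt{356510} \approx 597.08 i$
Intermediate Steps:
$\sqrt{J{\left(-154 - 38 \right)} - 303902} = \sqrt{274 \left(-154 - 38\right) - 303902} = \sqrt{274 \left(-192\right) - 303902} = \sqrt{-52608 - 303902} = \sqrt{-356510} = i \sqrt{356510}$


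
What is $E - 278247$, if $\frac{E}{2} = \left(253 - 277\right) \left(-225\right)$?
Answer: $-267447$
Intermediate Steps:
$E = 10800$ ($E = 2 \left(253 - 277\right) \left(-225\right) = 2 \left(\left(-24\right) \left(-225\right)\right) = 2 \cdot 5400 = 10800$)
$E - 278247 = 10800 - 278247 = -267447$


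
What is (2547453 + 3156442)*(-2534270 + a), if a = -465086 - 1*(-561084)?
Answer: -13907647469440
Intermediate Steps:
a = 95998 (a = -465086 + 561084 = 95998)
(2547453 + 3156442)*(-2534270 + a) = (2547453 + 3156442)*(-2534270 + 95998) = 5703895*(-2438272) = -13907647469440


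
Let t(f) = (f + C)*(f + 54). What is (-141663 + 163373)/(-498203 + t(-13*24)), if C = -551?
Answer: -21710/275549 ≈ -0.078788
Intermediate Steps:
t(f) = (-551 + f)*(54 + f) (t(f) = (f - 551)*(f + 54) = (-551 + f)*(54 + f))
(-141663 + 163373)/(-498203 + t(-13*24)) = (-141663 + 163373)/(-498203 + (-29754 + (-13*24)² - (-6461)*24)) = 21710/(-498203 + (-29754 + (-312)² - 497*(-312))) = 21710/(-498203 + (-29754 + 97344 + 155064)) = 21710/(-498203 + 222654) = 21710/(-275549) = 21710*(-1/275549) = -21710/275549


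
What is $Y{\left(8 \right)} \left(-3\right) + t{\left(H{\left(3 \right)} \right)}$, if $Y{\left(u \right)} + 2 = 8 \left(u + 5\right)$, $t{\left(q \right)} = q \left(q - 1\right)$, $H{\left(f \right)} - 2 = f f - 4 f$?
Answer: $-304$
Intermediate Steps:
$H{\left(f \right)} = 2 + f^{2} - 4 f$ ($H{\left(f \right)} = 2 - \left(4 f - f f\right) = 2 + \left(f^{2} - 4 f\right) = 2 + f^{2} - 4 f$)
$t{\left(q \right)} = q \left(-1 + q\right)$
$Y{\left(u \right)} = 38 + 8 u$ ($Y{\left(u \right)} = -2 + 8 \left(u + 5\right) = -2 + 8 \left(5 + u\right) = -2 + \left(40 + 8 u\right) = 38 + 8 u$)
$Y{\left(8 \right)} \left(-3\right) + t{\left(H{\left(3 \right)} \right)} = \left(38 + 8 \cdot 8\right) \left(-3\right) + \left(2 + 3^{2} - 12\right) \left(-1 + \left(2 + 3^{2} - 12\right)\right) = \left(38 + 64\right) \left(-3\right) + \left(2 + 9 - 12\right) \left(-1 + \left(2 + 9 - 12\right)\right) = 102 \left(-3\right) - \left(-1 - 1\right) = -306 - -2 = -306 + 2 = -304$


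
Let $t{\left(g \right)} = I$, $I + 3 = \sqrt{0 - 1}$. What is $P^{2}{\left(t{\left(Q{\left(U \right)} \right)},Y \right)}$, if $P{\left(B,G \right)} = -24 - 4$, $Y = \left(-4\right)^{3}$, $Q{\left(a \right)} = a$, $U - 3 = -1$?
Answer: $784$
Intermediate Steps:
$U = 2$ ($U = 3 - 1 = 2$)
$Y = -64$
$I = -3 + i$ ($I = -3 + \sqrt{0 - 1} = -3 + \sqrt{-1} = -3 + i \approx -3.0 + 1.0 i$)
$t{\left(g \right)} = -3 + i$
$P{\left(B,G \right)} = -28$ ($P{\left(B,G \right)} = -24 - 4 = -28$)
$P^{2}{\left(t{\left(Q{\left(U \right)} \right)},Y \right)} = \left(-28\right)^{2} = 784$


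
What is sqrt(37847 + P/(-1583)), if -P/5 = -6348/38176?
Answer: sqrt(2159703608327983742)/7554076 ≈ 194.54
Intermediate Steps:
P = 7935/9544 (P = -(-31740)/38176 = -5*(-1587/9544) = 7935/9544 ≈ 0.83141)
sqrt(37847 + P/(-1583)) = sqrt(37847 + (7935/9544)/(-1583)) = sqrt(37847 + (7935/9544)*(-1/1583)) = sqrt(37847 - 7935/15108152) = sqrt(571798220809/15108152) = sqrt(2159703608327983742)/7554076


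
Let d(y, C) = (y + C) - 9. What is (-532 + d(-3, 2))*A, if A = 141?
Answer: -76422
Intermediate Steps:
d(y, C) = -9 + C + y (d(y, C) = (C + y) - 9 = -9 + C + y)
(-532 + d(-3, 2))*A = (-532 + (-9 + 2 - 3))*141 = (-532 - 10)*141 = -542*141 = -76422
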